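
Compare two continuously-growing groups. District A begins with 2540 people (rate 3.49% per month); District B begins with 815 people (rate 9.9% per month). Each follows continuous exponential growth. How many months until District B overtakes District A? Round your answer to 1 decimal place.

2540·e^(0.0349t) = 815·e^(0.099t)
2540/815 = e^((0.099 − 0.0349)t) → ln(3.11656) = 0.0641·t
t = 1.13673 / 0.0641

t ≈ 17.7 months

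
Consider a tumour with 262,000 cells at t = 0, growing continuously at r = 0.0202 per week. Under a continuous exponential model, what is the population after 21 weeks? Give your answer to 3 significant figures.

≈ 400,000 cells

P(21) = 262000 · e^(0.0202·21) = 262000 · e^(0.4242)
= 262000 · 1.52837 ≈ 400432.22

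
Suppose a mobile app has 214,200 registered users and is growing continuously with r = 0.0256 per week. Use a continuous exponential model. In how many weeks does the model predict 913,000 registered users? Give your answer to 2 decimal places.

913000 = 214200 · e^(0.0256·t)
t = ln(913000/214200) / 0.0256 = ln(4.26237) / 0.0256 = 1.44983 / 0.0256

t ≈ 56.63 weeks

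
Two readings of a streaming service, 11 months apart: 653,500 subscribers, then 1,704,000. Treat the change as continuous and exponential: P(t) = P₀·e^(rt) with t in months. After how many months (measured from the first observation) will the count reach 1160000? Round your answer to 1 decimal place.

t ≈ 6.6 months

r = ln(1704000/653500) / 11 ≈ 0.087126 per month
t = ln(1160000/653500) / r = 0.57383 / 0.087126 ≈ 6.586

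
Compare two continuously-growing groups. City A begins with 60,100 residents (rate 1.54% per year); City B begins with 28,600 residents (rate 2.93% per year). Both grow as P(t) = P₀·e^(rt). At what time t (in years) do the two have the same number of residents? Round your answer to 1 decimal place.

60100·e^(0.0154t) = 28600·e^(0.0293t)
60100/28600 = e^((0.0293 − 0.0154)t) → ln(2.1014) = 0.0139·t
t = 0.7426 / 0.0139

t ≈ 53.4 years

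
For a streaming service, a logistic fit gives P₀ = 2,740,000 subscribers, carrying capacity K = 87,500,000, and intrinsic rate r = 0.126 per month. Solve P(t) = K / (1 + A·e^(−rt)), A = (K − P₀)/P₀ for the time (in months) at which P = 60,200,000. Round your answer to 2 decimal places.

t ≈ 33.51 months

A = (87500000 − 2740000)/2740000 = 30.93431
60200000 = 87500000/(1 + 30.93431·e^(−0.126t)) → 1 + 30.93431·e^(−0.126t) = 1.45349
e^(−0.126t) = 0.01466 → t = ln(68.21411)/0.126 = 4.22265/0.126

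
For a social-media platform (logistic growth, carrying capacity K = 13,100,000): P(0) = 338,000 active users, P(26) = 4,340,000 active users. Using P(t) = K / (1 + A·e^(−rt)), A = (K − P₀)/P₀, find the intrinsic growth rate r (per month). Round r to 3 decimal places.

r ≈ 0.113 per month

A = (13100000 − 338000)/338000 = 37.7574
4340000 = 13100000/(1 + 37.7574·e^(−r·26)) → e^(−26r) = (3.01843 − 1)/37.7574 = 0.053458
r = −ln(0.053458)/26 = 2.92886/26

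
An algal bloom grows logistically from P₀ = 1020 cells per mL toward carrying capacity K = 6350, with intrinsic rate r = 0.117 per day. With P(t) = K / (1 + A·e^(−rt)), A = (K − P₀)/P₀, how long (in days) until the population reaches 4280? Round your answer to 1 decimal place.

t ≈ 20.3 days

A = (6350 − 1020)/1020 = 5.22549
4280 = 6350/(1 + 5.22549·e^(−0.117t)) → 1 + 5.22549·e^(−0.117t) = 1.48364
e^(−0.117t) = 0.092555 → t = ln(10.8044)/0.117 = 2.37995/0.117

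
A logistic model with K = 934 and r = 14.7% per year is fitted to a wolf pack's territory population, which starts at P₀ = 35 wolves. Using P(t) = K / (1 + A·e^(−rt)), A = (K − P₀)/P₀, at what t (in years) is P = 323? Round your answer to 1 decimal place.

t ≈ 17.7 years

A = (934 − 35)/35 = 25.68571
323 = 934/(1 + 25.68571·e^(−0.147t)) → 1 + 25.68571·e^(−0.147t) = 2.89164
e^(−0.147t) = 0.073646 → t = ln(13.57854)/0.147 = 2.60849/0.147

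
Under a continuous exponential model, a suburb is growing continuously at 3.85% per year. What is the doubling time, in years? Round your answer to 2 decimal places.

doubling time ≈ 18.00 years

doubling time = ln(2) / |r| = 0.69315 / 0.0385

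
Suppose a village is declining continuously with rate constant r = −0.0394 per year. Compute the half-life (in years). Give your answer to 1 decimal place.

half-life = ln(2) / |r| = 0.69315 / 0.0394

half-life ≈ 17.6 years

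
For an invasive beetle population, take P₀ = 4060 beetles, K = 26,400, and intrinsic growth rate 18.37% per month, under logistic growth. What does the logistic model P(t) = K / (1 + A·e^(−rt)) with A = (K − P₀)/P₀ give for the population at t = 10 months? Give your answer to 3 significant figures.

≈ 14,100 beetles

A = (26400 − 4060)/4060 = 5.50246
P(10) = 26400 / (1 + 5.50246·e^(−0.1837·10)) = 26400 / (1 + 5.50246·0.159295)
= 26400 / 1.87651 ≈ 14068.65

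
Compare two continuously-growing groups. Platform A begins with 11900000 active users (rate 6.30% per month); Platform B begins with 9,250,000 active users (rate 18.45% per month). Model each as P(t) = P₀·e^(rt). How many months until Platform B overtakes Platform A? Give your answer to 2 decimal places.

11900000·e^(0.063t) = 9250000·e^(0.1845t)
11900000/9250000 = e^((0.1845 − 0.063)t) → ln(1.28649) = 0.1215·t
t = 0.25191 / 0.1215

t ≈ 2.07 months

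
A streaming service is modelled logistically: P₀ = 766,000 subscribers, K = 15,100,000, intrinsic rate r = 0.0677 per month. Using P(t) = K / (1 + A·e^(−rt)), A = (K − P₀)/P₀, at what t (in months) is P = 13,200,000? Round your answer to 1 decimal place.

t ≈ 71.9 months

A = (15100000 − 766000)/766000 = 18.71279
13200000 = 15100000/(1 + 18.71279·e^(−0.0677t)) → 1 + 18.71279·e^(−0.0677t) = 1.14394
e^(−0.0677t) = 0.007692 → t = ln(130.00467)/0.0677 = 4.86757/0.0677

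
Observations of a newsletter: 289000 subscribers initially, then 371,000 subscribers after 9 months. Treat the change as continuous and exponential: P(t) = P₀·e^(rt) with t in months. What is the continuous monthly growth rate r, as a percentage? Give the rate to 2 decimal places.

r ≈ 2.78% per month

371000 = 289000 · e^(r·9)
e^(9r) = 371000/289000 = 1.28374
r = ln(1.28374) / 9 = 0.24978 / 9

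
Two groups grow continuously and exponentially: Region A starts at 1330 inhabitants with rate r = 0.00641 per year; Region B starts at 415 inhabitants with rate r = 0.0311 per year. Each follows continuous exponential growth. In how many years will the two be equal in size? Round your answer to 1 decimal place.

1330·e^(0.00641t) = 415·e^(0.0311t)
1330/415 = e^((0.0311 − 0.00641)t) → ln(3.20482) = 0.02469·t
t = 1.16466 / 0.02469

t ≈ 47.2 years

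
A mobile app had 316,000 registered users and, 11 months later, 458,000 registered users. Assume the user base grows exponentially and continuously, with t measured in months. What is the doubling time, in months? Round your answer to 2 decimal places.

doubling time ≈ 20.54 months

r = ln(458000/316000) / 11 = ln(1.44937) / 11 ≈ 0.033739 per month
doubling time = ln 2 / |r| = 0.69315 / 0.033739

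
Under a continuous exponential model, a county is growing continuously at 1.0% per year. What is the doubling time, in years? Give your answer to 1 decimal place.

doubling time = ln(2) / |r| = 0.69315 / 0.01

doubling time ≈ 69.3 years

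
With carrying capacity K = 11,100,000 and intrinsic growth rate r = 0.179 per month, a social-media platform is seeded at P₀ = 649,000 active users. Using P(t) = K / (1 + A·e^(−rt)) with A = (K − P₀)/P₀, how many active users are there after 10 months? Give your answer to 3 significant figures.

A = (11100000 − 649000)/649000 = 16.10324
P(10) = 11100000 / (1 + 16.10324·e^(−0.179·10)) = 11100000 / (1 + 16.10324·0.16696)
= 11100000 / 3.6886 ≈ 3009272.65

≈ 3,010,000 active users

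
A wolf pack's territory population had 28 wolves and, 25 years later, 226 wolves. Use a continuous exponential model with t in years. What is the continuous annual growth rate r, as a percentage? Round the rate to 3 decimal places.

r ≈ 8.353% per year

226 = 28 · e^(r·25)
e^(25r) = 226/28 = 8.07143
r = ln(8.07143) / 25 = 2.08833 / 25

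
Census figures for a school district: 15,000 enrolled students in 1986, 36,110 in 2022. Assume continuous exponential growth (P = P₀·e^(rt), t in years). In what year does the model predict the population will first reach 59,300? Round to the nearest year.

year 2042

r = ln(36110/15000) / 36 = 0.87852/36 ≈ 0.024403 per year
t = ln(59300/15000) / r = 1.37456/0.024403 ≈ 56.33 years after 1986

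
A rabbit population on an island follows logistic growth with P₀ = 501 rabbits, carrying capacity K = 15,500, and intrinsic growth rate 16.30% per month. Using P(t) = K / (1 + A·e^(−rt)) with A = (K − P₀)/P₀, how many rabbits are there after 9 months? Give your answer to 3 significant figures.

A = (15500 − 501)/501 = 29.93812
P(9) = 15500 / (1 + 29.93812·e^(−0.163·9)) = 15500 / (1 + 29.93812·0.230616)
= 15500 / 7.90422 ≈ 1960.98

≈ 1,960 rabbits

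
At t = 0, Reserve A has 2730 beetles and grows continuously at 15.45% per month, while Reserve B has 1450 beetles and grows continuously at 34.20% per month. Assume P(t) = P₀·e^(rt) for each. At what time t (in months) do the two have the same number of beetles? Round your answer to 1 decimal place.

t ≈ 3.4 months

2730·e^(0.1545t) = 1450·e^(0.342t)
2730/1450 = e^((0.342 − 0.1545)t) → ln(1.88276) = 0.1875·t
t = 0.63274 / 0.1875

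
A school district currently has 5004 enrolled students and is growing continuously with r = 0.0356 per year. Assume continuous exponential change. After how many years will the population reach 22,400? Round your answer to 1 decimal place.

t ≈ 42.1 years

22400 = 5004 · e^(0.0356·t)
t = ln(22400/5004) / 0.0356 = ln(4.47642) / 0.0356 = 1.49882 / 0.0356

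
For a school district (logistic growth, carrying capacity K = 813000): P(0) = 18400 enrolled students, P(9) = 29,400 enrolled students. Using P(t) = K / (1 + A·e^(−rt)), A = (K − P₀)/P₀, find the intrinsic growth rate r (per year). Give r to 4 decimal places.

A = (813000 − 18400)/18400 = 43.18478
29400 = 813000/(1 + 43.18478·e^(−r·9)) → e^(−9r) = (27.65306 − 1)/43.18478 = 0.617186
r = −ln(0.617186)/9 = 0.48258/9

r ≈ 0.0536 per year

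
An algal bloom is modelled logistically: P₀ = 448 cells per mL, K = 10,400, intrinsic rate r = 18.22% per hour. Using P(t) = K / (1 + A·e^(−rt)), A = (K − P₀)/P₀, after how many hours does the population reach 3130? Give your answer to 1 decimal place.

A = (10400 − 448)/448 = 22.21429
3130 = 10400/(1 + 22.21429·e^(−0.1822t)) → 1 + 22.21429·e^(−0.1822t) = 3.32268
e^(−0.1822t) = 0.104558 → t = ln(9.56406)/0.1822 = 2.25801/0.1822

t ≈ 12.4 hours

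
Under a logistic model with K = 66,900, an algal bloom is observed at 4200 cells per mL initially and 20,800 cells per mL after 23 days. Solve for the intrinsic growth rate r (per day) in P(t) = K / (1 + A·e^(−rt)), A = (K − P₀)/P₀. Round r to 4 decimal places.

A = (66900 − 4200)/4200 = 14.92857
20800 = 66900/(1 + 14.92857·e^(−r·23)) → e^(−23r) = (3.21635 − 1)/14.92857 = 0.148463
r = −ln(0.148463)/23 = 1.90742/23

r ≈ 0.0829 per day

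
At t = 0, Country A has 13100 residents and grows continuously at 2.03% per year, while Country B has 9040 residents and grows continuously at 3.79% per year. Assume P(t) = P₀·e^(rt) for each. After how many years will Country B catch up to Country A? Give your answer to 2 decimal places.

t ≈ 21.08 years

13100·e^(0.0203t) = 9040·e^(0.0379t)
13100/9040 = e^((0.0379 − 0.0203)t) → ln(1.44912) = 0.0176·t
t = 0.37095 / 0.0176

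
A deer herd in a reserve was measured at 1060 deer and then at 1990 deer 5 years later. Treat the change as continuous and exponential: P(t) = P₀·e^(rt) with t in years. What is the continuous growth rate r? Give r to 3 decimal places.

r ≈ 0.126 per year

1990 = 1060 · e^(r·5)
e^(5r) = 1990/1060 = 1.87736
r = ln(1.87736) / 5 = 0.62987 / 5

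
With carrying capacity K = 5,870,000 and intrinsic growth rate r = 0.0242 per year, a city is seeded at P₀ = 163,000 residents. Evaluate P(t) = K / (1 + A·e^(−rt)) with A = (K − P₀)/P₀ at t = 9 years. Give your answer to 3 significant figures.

≈ 201,000 residents

A = (5870000 − 163000)/163000 = 35.01227
P(9) = 5870000 / (1 + 35.01227·e^(−0.0242·9)) = 5870000 / (1 + 35.01227·0.804286)
= 5870000 / 29.15989 ≈ 201303.93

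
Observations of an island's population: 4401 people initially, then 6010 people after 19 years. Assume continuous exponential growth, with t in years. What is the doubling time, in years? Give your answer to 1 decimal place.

r = ln(6010/4401) / 19 = ln(1.3656) / 19 ≈ 0.0164 per year
doubling time = ln 2 / |r| = 0.69315 / 0.0164

doubling time ≈ 42.3 years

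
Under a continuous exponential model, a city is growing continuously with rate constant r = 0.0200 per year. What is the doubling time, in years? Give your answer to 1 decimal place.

doubling time = ln(2) / |r| = 0.69315 / 0.02

doubling time ≈ 34.7 years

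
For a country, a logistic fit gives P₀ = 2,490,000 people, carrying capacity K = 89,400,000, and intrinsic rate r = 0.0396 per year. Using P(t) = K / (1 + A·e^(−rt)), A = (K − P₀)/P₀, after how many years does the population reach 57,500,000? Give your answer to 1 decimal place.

t ≈ 104.6 years

A = (89400000 − 2490000)/2490000 = 34.90361
57500000 = 89400000/(1 + 34.90361·e^(−0.0396t)) → 1 + 34.90361·e^(−0.0396t) = 1.55478
e^(−0.0396t) = 0.015895 → t = ln(62.91404)/0.0396 = 4.14177/0.0396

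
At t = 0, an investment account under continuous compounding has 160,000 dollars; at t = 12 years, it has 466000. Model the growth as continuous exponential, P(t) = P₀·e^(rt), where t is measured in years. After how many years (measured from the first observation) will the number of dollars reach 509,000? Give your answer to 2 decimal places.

t ≈ 12.99 years

r = ln(466000/160000) / 12 ≈ 0.089084 per year
t = ln(509000/160000) / r = 1.15727 / 0.089084 ≈ 12.991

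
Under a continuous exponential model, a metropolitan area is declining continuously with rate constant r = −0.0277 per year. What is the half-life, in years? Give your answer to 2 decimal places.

half-life ≈ 25.02 years

half-life = ln(2) / |r| = 0.69315 / 0.0277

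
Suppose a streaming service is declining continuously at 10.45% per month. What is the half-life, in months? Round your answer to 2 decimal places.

half-life ≈ 6.63 months

half-life = ln(2) / |r| = 0.69315 / 0.1045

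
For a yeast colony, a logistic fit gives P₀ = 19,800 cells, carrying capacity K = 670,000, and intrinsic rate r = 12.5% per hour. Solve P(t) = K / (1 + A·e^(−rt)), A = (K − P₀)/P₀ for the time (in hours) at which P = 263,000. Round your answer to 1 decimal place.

A = (670000 − 19800)/19800 = 32.83838
263000 = 670000/(1 + 32.83838·e^(−0.125t)) → 1 + 32.83838·e^(−0.125t) = 2.54753
e^(−0.125t) = 0.047126 → t = ln(21.21989)/0.125 = 3.05494/0.125

t ≈ 24.4 hours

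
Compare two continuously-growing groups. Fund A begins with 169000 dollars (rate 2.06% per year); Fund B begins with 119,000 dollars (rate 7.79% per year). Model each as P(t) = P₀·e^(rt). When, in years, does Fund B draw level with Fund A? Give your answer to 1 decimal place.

t ≈ 6.1 years

169000·e^(0.0206t) = 119000·e^(0.0779t)
169000/119000 = e^((0.0779 − 0.0206)t) → ln(1.42017) = 0.0573·t
t = 0.35078 / 0.0573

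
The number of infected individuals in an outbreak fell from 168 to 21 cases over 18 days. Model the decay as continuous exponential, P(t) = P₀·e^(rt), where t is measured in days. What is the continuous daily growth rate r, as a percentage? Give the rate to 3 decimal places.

21 = 168 · e^(r·18)
e^(18r) = 21/168 = 0.125
r = ln(0.125) / 18 = -2.07944 / 18

r ≈ -11.552% per day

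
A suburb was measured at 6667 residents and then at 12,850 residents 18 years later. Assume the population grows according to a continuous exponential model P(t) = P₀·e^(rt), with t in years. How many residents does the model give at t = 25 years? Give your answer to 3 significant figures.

r = ln(12850/6667) / 18 ≈ 0.036454 per year
P(25) = 6667 · e^(0.036454·25) = 6667 · 2.48768 ≈ 16585.4

≈ 16,600 residents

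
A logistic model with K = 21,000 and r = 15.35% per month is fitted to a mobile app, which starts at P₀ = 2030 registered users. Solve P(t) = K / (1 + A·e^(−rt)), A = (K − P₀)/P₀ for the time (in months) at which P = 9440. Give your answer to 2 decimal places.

A = (21000 − 2030)/2030 = 9.34483
9440 = 21000/(1 + 9.34483·e^(−0.1535t)) → 1 + 9.34483·e^(−0.1535t) = 2.22458
e^(−0.1535t) = 0.131043 → t = ln(7.63107)/0.1535 = 2.03223/0.1535

t ≈ 13.24 months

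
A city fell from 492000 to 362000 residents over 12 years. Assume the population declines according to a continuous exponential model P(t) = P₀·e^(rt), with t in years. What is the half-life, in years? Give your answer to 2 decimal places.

r = ln(362000/492000) / 12 = ln(0.73577) / 12 ≈ -0.02557 per year
half-life = ln 2 / |r| = 0.69315 / 0.02557

half-life ≈ 27.11 years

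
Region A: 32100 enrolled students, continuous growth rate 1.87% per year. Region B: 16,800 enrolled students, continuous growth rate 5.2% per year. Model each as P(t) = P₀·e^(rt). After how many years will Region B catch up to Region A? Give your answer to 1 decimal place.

t ≈ 19.4 years

32100·e^(0.0187t) = 16800·e^(0.052t)
32100/16800 = e^((0.052 − 0.0187)t) → ln(1.91071) = 0.0333·t
t = 0.64748 / 0.0333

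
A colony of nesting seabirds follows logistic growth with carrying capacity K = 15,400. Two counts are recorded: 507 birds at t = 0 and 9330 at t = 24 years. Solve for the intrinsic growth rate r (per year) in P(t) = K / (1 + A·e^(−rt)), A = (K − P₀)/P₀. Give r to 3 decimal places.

A = (15400 − 507)/507 = 29.37475
9330 = 15400/(1 + 29.37475·e^(−r·24)) → e^(−24r) = (1.65059 − 1)/29.37475 = 0.022148
r = −ln(0.022148)/24 = 3.81001/24

r ≈ 0.159 per year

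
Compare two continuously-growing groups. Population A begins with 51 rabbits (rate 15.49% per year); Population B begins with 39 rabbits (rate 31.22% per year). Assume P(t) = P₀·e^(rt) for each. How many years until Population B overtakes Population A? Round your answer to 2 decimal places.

51·e^(0.1549t) = 39·e^(0.3122t)
51/39 = e^((0.3122 − 0.1549)t) → ln(1.30769) = 0.1573·t
t = 0.26826 / 0.1573

t ≈ 1.71 years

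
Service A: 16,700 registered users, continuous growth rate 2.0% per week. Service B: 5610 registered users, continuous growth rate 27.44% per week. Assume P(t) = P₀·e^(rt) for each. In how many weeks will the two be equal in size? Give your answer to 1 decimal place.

t ≈ 4.3 weeks

16700·e^(0.02t) = 5610·e^(0.2744t)
16700/5610 = e^((0.2744 − 0.02)t) → ln(2.97683) = 0.2544·t
t = 1.09086 / 0.2544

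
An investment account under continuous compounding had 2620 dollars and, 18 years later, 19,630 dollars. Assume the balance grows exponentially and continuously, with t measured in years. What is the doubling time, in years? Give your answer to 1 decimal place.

r = ln(19630/2620) / 18 = ln(7.49237) / 18 ≈ 0.111882 per year
doubling time = ln 2 / |r| = 0.69315 / 0.111882

doubling time ≈ 6.2 years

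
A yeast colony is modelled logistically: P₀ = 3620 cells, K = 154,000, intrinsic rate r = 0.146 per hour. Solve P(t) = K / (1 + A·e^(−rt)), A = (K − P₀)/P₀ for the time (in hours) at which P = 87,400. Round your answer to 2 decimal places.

t ≈ 27.39 hours

A = (154000 − 3620)/3620 = 41.54144
87400 = 154000/(1 + 41.54144·e^(−0.146t)) → 1 + 41.54144·e^(−0.146t) = 1.76201
e^(−0.146t) = 0.018343 → t = ln(54.51534)/0.146 = 3.99848/0.146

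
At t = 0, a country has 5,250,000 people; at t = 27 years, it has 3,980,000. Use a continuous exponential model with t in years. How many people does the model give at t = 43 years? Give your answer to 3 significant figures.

≈ 3,380,000 people

r = ln(3980000/5250000) / 27 ≈ -0.010257 per year
P(43) = 5250000 · e^(-0.010257·43) = 5250000 · 0.64335 ≈ 3377600.41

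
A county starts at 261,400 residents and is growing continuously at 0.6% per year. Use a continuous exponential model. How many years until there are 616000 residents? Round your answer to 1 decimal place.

616000 = 261400 · e^(0.006·t)
t = ln(616000/261400) / 0.006 = ln(2.35654) / 0.006 = 0.8572 / 0.006

t ≈ 142.9 years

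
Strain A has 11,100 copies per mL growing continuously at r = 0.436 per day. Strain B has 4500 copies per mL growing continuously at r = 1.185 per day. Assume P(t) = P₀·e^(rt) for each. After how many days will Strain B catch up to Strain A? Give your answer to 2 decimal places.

t ≈ 1.21 days

11100·e^(0.436t) = 4500·e^(1.185t)
11100/4500 = e^((1.185 − 0.436)t) → ln(2.46667) = 0.749·t
t = 0.90287 / 0.749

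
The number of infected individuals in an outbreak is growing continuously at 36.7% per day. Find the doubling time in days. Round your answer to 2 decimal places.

doubling time = ln(2) / |r| = 0.69315 / 0.367

doubling time ≈ 1.89 days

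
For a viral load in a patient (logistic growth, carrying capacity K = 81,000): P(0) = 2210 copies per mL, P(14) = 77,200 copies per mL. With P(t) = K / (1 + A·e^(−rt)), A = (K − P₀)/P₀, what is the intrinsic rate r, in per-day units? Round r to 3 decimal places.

A = (81000 − 2210)/2210 = 35.65158
77200 = 81000/(1 + 35.65158·e^(−r·14)) → e^(−14r) = (1.04922 − 1)/35.65158 = 0.001381
r = −ln(0.001381)/14 = 6.58519/14

r ≈ 0.470 per day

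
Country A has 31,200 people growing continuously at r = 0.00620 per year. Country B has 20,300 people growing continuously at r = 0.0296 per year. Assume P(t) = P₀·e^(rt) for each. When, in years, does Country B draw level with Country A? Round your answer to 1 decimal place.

t ≈ 18.4 years

31200·e^(0.0062t) = 20300·e^(0.0296t)
31200/20300 = e^((0.0296 − 0.0062)t) → ln(1.53695) = 0.0234·t
t = 0.4298 / 0.0234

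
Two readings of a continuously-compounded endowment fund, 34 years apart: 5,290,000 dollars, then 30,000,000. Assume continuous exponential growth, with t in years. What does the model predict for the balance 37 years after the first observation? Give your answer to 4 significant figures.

≈ 34,960,000 dollars

r = ln(30000000/5290000) / 34 ≈ 0.051041 per year
P(37) = 5290000 · e^(0.051041·37) = 5290000 · 6.60945 ≈ 34964003.82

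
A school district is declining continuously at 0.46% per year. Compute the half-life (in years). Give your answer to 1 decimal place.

half-life ≈ 150.7 years

half-life = ln(2) / |r| = 0.69315 / 0.0046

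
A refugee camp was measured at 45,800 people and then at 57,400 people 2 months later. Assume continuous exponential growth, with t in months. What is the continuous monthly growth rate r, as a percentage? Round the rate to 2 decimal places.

r ≈ 11.29% per month

57400 = 45800 · e^(r·2)
e^(2r) = 57400/45800 = 1.25328
r = ln(1.25328) / 2 = 0.22576 / 2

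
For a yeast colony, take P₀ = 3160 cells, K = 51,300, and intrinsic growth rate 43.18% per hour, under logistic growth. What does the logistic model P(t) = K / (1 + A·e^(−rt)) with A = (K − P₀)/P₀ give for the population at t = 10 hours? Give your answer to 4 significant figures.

A = (51300 − 3160)/3160 = 15.23418
P(10) = 51300 / (1 + 15.23418·e^(−0.4318·10)) = 51300 / (1 + 15.23418·0.013327)
= 51300 / 1.20302 ≈ 42642.74

≈ 42,640 cells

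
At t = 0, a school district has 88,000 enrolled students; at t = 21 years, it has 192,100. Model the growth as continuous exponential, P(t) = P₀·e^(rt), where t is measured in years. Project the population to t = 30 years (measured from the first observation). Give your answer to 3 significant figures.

r = ln(192100/88000) / 21 ≈ 0.037175 per year
P(30) = 88000 · e^(0.037175·30) = 88000 · 3.05035 ≈ 268430.73

≈ 268,000 enrolled students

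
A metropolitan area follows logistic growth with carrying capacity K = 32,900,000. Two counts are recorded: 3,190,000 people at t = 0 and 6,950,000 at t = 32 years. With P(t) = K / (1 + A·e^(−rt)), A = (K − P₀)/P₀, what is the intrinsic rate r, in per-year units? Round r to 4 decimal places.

r ≈ 0.0286 per year

A = (32900000 − 3190000)/3190000 = 9.31348
6950000 = 32900000/(1 + 9.31348·e^(−r·32)) → e^(−32r) = (4.73381 − 1)/9.31348 = 0.400904
r = −ln(0.400904)/32 = 0.91403/32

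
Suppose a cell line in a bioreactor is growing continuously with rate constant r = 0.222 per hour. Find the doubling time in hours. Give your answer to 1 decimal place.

doubling time = ln(2) / |r| = 0.69315 / 0.222

doubling time ≈ 3.1 hours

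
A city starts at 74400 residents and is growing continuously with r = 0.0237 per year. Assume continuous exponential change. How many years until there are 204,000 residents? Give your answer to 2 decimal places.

t ≈ 42.56 years

204000 = 74400 · e^(0.0237·t)
t = ln(204000/74400) / 0.0237 = ln(2.74194) / 0.0237 = 1.00866 / 0.0237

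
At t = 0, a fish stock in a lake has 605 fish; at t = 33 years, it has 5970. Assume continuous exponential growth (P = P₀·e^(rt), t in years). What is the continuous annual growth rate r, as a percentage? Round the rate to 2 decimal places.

5970 = 605 · e^(r·33)
e^(33r) = 5970/605 = 9.86777
r = ln(9.86777) / 33 = 2.28927 / 33

r ≈ 6.94% per year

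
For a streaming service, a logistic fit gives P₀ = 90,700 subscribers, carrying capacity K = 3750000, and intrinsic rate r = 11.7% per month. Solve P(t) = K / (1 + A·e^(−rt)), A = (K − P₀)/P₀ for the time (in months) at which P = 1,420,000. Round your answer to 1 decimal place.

A = (3750000 − 90700)/90700 = 40.34509
1420000 = 3750000/(1 + 40.34509·e^(−0.117t)) → 1 + 40.34509·e^(−0.117t) = 2.64085
e^(−0.117t) = 0.04067 → t = ln(24.588)/0.117 = 3.20226/0.117

t ≈ 27.4 months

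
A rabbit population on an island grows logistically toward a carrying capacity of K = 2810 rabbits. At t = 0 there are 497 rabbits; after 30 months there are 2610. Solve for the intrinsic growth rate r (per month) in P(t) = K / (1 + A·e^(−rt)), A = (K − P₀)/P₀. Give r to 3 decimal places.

A = (2810 − 497)/497 = 4.65392
2610 = 2810/(1 + 4.65392·e^(−r·30)) → e^(−30r) = (1.07663 − 1)/4.65392 = 0.016465
r = −ln(0.016465)/30 = 4.1065/30

r ≈ 0.137 per month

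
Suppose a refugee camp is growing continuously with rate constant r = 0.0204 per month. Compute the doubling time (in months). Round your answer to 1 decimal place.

doubling time ≈ 34.0 months

doubling time = ln(2) / |r| = 0.69315 / 0.0204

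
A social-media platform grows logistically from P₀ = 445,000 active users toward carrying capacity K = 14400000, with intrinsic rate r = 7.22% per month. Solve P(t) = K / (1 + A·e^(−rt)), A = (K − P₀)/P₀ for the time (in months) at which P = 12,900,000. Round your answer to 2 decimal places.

A = (14400000 − 445000)/445000 = 31.35955
12900000 = 14400000/(1 + 31.35955·e^(−0.0722t)) → 1 + 31.35955·e^(−0.0722t) = 1.11628
e^(−0.0722t) = 0.003708 → t = ln(269.69213)/0.0722 = 5.59728/0.0722

t ≈ 77.52 months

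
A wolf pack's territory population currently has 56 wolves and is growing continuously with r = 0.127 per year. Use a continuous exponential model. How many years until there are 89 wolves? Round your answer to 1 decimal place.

89 = 56 · e^(0.127·t)
t = ln(89/56) / 0.127 = ln(1.58929) / 0.127 = 0.46328 / 0.127

t ≈ 3.6 years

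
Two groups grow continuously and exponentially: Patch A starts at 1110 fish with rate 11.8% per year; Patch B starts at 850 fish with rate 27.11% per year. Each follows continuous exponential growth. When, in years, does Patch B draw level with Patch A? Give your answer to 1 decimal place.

1110·e^(0.118t) = 850·e^(0.2711t)
1110/850 = e^((0.2711 − 0.118)t) → ln(1.30588) = 0.1531·t
t = 0.26688 / 0.1531

t ≈ 1.7 years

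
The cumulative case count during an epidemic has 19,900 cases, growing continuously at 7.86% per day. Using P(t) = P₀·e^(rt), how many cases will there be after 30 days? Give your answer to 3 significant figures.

P(30) = 19900 · e^(0.0786·30) = 19900 · e^(2.358)
= 19900 · 10.56979 ≈ 210338.84

≈ 210,000 cases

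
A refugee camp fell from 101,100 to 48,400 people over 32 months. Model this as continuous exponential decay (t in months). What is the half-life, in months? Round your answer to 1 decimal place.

half-life ≈ 30.1 months

r = ln(48400/101100) / 32 = ln(0.47873) / 32 ≈ -0.023019 per month
half-life = ln 2 / |r| = 0.69315 / 0.023019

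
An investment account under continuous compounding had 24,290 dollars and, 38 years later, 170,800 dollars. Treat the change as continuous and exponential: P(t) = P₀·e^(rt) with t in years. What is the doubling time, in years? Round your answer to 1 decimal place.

doubling time ≈ 13.5 years

r = ln(170800/24290) / 38 = ln(7.0317) / 38 ≈ 0.051327 per year
doubling time = ln 2 / |r| = 0.69315 / 0.051327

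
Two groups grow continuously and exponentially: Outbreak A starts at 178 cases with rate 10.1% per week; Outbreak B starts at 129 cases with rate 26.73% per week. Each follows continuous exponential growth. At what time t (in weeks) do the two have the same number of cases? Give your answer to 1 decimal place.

178·e^(0.101t) = 129·e^(0.2673t)
178/129 = e^((0.2673 − 0.101)t) → ln(1.37984) = 0.1663·t
t = 0.32197 / 0.1663

t ≈ 1.9 weeks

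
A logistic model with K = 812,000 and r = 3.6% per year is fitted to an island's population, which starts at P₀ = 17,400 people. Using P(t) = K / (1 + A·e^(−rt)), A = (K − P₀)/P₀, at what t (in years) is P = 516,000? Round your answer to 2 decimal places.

A = (812000 − 17400)/17400 = 45.66667
516000 = 812000/(1 + 45.66667·e^(−0.036t)) → 1 + 45.66667·e^(−0.036t) = 1.57364
e^(−0.036t) = 0.012562 → t = ln(79.60811)/0.036 = 4.37712/0.036

t ≈ 121.59 years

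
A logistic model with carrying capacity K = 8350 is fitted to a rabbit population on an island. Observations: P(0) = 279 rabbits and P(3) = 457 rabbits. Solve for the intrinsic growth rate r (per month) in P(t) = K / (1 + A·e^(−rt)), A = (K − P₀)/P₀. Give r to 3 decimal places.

A = (8350 − 279)/279 = 28.92832
457 = 8350/(1 + 28.92832·e^(−r·3)) → e^(−3r) = (18.27133 − 1)/28.92832 = 0.597039
r = −ln(0.597039)/3 = 0.51577/3

r ≈ 0.172 per month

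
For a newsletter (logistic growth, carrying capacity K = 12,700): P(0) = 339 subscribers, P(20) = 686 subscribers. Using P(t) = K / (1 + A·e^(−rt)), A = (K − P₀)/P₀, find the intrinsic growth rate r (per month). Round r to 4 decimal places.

r ≈ 0.0367 per month

A = (12700 − 339)/339 = 36.46313
686 = 12700/(1 + 36.46313·e^(−r·20)) → e^(−20r) = (18.51312 − 1)/36.46313 = 0.480297
r = −ln(0.480297)/20 = 0.73335/20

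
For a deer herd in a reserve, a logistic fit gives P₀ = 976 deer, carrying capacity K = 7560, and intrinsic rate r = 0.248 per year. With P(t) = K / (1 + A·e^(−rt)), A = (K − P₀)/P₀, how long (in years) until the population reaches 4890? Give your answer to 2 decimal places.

t ≈ 10.14 years

A = (7560 − 976)/976 = 6.7459
4890 = 7560/(1 + 6.7459·e^(−0.248t)) → 1 + 6.7459·e^(−0.248t) = 1.54601
e^(−0.248t) = 0.08094 → t = ln(12.35485)/0.248 = 2.51405/0.248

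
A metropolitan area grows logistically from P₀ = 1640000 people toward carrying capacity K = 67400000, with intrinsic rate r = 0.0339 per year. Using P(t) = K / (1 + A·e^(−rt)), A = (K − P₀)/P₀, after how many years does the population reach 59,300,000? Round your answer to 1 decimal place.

t ≈ 167.6 years

A = (67400000 − 1640000)/1640000 = 40.09756
59300000 = 67400000/(1 + 40.09756·e^(−0.0339t)) → 1 + 40.09756·e^(−0.0339t) = 1.13659
e^(−0.0339t) = 0.003407 → t = ln(293.55375)/0.0339 = 5.68206/0.0339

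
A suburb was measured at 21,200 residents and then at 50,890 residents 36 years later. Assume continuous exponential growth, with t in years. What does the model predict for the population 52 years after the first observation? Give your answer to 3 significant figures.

r = ln(50890/21200) / 36 ≈ 0.024324 per year
P(52) = 21200 · e^(0.024324·52) = 21200 · 3.54256 ≈ 75102.29

≈ 75,100 residents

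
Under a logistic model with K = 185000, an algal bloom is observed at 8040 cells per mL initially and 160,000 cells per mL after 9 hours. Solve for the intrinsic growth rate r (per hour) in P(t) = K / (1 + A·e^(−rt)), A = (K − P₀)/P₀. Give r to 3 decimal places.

r ≈ 0.550 per hour

A = (185000 − 8040)/8040 = 22.00995
160000 = 185000/(1 + 22.00995·e^(−r·9)) → e^(−9r) = (1.15625 − 1)/22.00995 = 0.007099
r = −ln(0.007099)/9 = 4.94779/9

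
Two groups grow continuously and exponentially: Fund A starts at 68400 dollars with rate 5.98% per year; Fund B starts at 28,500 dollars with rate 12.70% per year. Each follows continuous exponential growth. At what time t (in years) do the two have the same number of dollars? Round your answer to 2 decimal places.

t ≈ 13.03 years

68400·e^(0.0598t) = 28500·e^(0.127t)
68400/28500 = e^((0.127 − 0.0598)t) → ln(2.4) = 0.0672·t
t = 0.87547 / 0.0672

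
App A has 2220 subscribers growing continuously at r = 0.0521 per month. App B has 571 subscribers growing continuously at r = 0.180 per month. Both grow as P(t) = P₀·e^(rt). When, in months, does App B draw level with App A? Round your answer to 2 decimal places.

t ≈ 10.62 months

2220·e^(0.0521t) = 571·e^(0.18t)
2220/571 = e^((0.18 − 0.0521)t) → ln(3.88792) = 0.1279·t
t = 1.35787 / 0.1279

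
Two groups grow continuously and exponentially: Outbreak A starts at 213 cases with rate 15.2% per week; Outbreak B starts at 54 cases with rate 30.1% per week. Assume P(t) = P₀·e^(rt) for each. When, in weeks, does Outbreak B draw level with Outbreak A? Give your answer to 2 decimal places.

213·e^(0.152t) = 54·e^(0.301t)
213/54 = e^((0.301 − 0.152)t) → ln(3.94444) = 0.149·t
t = 1.37231 / 0.149

t ≈ 9.21 weeks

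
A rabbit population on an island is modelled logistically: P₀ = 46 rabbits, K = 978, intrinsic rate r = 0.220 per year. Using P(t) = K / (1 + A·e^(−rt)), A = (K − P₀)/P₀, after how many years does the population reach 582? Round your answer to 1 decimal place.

t ≈ 15.4 years

A = (978 − 46)/46 = 20.26087
582 = 978/(1 + 20.26087·e^(−0.22t)) → 1 + 20.26087·e^(−0.22t) = 1.68041
e^(−0.22t) = 0.033583 → t = ln(29.77734)/0.22 = 3.39375/0.22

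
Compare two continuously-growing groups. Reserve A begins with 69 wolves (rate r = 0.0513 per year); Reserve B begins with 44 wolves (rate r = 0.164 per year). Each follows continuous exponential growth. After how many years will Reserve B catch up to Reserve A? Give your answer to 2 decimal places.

69·e^(0.0513t) = 44·e^(0.164t)
69/44 = e^((0.164 − 0.0513)t) → ln(1.56818) = 0.1127·t
t = 0.44992 / 0.1127

t ≈ 3.99 years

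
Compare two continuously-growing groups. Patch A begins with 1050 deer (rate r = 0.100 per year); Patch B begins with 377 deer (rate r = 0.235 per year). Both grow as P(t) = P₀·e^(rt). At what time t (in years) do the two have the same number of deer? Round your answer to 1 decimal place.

1050·e^(0.1t) = 377·e^(0.235t)
1050/377 = e^((0.235 − 0.1)t) → ln(2.78515) = 0.135·t
t = 1.0243 / 0.135

t ≈ 7.6 years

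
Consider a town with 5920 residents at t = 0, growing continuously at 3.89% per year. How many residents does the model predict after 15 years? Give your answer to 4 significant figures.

P(15) = 5920 · e^(0.0389·15) = 5920 · e^(0.5835)
= 5920 · 1.7923 ≈ 10610.42

≈ 10,610 residents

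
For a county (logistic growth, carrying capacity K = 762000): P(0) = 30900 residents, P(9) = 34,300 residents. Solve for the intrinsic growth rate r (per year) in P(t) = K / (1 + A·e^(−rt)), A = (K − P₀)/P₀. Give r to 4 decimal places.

r ≈ 0.0121 per year

A = (762000 − 30900)/30900 = 23.66019
34300 = 762000/(1 + 23.66019·e^(−r·9)) → e^(−9r) = (22.21574 − 1)/23.66019 = 0.896685
r = −ln(0.896685)/9 = 0.10905/9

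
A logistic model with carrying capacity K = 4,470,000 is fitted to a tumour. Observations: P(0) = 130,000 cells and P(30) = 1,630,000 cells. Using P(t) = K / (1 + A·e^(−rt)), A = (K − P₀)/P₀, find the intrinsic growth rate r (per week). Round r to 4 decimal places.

A = (4470000 − 130000)/130000 = 33.38462
1630000 = 4470000/(1 + 33.38462·e^(−r·30)) → e^(−30r) = (2.74233 − 1)/33.38462 = 0.05219
r = −ln(0.05219)/30 = 2.95287/30

r ≈ 0.0984 per week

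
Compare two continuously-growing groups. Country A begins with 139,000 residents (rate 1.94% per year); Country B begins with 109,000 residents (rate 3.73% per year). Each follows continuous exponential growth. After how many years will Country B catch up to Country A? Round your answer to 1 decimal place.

t ≈ 13.6 years

139000·e^(0.0194t) = 109000·e^(0.0373t)
139000/109000 = e^((0.0373 − 0.0194)t) → ln(1.27523) = 0.0179·t
t = 0.24313 / 0.0179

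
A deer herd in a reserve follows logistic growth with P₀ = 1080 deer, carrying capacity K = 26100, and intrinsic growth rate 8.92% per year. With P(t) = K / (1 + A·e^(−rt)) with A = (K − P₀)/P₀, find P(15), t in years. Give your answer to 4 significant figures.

A = (26100 − 1080)/1080 = 23.16667
P(15) = 26100 / (1 + 23.16667·e^(−0.0892·15)) = 26100 / (1 + 23.16667·0.26237)
= 26100 / 7.07824 ≈ 3687.36

≈ 3,687 deer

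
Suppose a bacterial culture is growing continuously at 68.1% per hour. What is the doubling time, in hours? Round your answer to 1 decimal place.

doubling time ≈ 1.0 hours

doubling time = ln(2) / |r| = 0.69315 / 0.681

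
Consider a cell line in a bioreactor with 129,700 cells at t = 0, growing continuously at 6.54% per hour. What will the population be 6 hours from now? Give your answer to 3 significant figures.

P(6) = 129700 · e^(0.0654·6) = 129700 · e^(0.3924)
= 129700 · 1.48053 ≈ 192024.72

≈ 192,000 cells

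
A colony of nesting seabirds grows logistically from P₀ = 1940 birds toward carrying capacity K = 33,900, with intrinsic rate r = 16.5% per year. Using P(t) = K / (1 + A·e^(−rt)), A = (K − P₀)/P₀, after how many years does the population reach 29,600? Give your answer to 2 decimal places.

t ≈ 28.67 years

A = (33900 − 1940)/1940 = 16.47423
29600 = 33900/(1 + 16.47423·e^(−0.165t)) → 1 + 16.47423·e^(−0.165t) = 1.14527
e^(−0.165t) = 0.008818 → t = ln(113.40398)/0.165 = 4.73096/0.165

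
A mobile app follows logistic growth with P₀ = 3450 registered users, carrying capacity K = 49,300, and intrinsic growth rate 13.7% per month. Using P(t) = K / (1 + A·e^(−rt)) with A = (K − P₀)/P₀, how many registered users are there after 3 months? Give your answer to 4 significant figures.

≈ 5,025 registered users

A = (49300 − 3450)/3450 = 13.28986
P(3) = 49300 / (1 + 13.28986·e^(−0.137·3)) = 49300 / (1 + 13.28986·0.662987)
= 49300 / 9.811 ≈ 5024.97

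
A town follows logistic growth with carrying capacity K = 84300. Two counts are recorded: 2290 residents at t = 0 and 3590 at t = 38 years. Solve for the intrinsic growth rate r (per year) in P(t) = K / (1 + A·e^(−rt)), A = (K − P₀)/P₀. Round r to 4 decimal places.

A = (84300 − 2290)/2290 = 35.81223
3590 = 84300/(1 + 35.81223·e^(−r·38)) → e^(−38r) = (23.48189 − 1)/35.81223 = 0.627771
r = −ln(0.627771)/38 = 0.46558/38

r ≈ 0.0123 per year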